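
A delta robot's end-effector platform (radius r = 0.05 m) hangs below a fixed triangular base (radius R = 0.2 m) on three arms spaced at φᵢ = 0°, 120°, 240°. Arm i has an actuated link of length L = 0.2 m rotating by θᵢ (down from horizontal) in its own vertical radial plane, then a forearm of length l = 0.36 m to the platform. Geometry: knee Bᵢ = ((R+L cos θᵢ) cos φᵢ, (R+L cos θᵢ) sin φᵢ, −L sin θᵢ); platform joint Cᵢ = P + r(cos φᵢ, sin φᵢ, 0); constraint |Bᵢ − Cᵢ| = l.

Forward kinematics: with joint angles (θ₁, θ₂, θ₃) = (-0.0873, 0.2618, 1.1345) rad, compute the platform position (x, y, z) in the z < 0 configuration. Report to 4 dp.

(0.0832, 0.0949, -0.2058)

φ1=0.0°: virtual centre (0.3492, 0.0000, 0.0174), radius l
φ2=120.0°: virtual centre (-0.1716, 0.2972, -0.0518), radius l
φ3=240.0°: virtual centre (-0.1173, -0.2031, -0.1813), radius l
|centre ₂|²−|centre ₁|² = -0.0018;  |centre ₃|²−|centre ₁|² = -0.0344
[-1.0417 0.5944 -0.1384]·P = -0.0018;  [-0.9330 -0.4062 -0.3974]·P = -0.0344
det = 0.9777;  x = 0.0217+-0.2991z,  y = 0.0349+-0.2913z
sphere 1 gives Az²+Bz+C=0 with A=1.1743, B=0.1407, C=-0.0208;  B²−4AC=0.1174;  roots -0.2058, 0.0860;  negative root z = -0.2058
x = 0.0832, y = 0.0949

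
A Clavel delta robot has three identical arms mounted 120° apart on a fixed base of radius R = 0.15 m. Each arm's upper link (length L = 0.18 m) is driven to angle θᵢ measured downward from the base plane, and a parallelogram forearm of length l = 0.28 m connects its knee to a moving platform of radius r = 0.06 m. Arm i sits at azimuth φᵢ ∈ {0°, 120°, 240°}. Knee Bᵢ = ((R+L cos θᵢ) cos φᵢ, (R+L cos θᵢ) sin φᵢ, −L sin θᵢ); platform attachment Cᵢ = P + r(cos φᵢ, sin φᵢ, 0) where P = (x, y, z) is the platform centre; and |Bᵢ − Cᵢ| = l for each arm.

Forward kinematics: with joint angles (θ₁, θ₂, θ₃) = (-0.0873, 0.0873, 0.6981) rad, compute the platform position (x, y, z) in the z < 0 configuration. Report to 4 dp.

φ1=0.0°: virtual centre (0.2693, 0.0000, 0.0157), radius l
arm 2 at φ=120.0°: ρ2 = 0.2693;  centre 2 = (-0.1347, 0.2332, -0.0157)
centre 3 = (0.2279·cos240.0°, 0.2279·sin240.0°, -0.1157) = (-0.1139, -0.1974, -0.1157)
eliminate P² terms by subtracting sphere 1 from 2 and 3
[-0.8079 0.4665 -0.0628]·P = 0.0000;  [-0.7665 -0.3947 -0.2628]·P = -0.0075
Cramer: x(z) = 0.0051-0.2178z;  y(z) = 0.0089-0.2427z
into |P−centre ₁|² = l²: 1.1064z² + 0.0794z + -0.0083 = 0;  Δ = 0.0430;  z = -0.1296 or 0.0578 → z<0 root = -0.1296
x = 0.0334, y = 0.0404

(0.0334, 0.0404, -0.1296)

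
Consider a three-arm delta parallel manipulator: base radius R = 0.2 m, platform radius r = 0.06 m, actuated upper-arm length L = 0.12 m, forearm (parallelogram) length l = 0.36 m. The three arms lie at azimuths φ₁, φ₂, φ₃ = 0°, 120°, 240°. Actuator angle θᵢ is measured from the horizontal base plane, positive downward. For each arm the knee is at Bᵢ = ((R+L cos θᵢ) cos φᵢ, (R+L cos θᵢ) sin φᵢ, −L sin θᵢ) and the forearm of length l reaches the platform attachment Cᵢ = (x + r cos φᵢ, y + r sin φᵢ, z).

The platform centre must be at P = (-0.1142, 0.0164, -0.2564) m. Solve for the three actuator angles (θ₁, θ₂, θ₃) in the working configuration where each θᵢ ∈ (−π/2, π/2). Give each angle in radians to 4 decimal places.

θ₁ = 0.9601, θ₂ = -0.3486, θ₃ = -0.0869

φ1=0.0° → target in arm frame (-0.1142, 0.0164)
  A cos θ + B sin θ = C:  0.2542·cos θ + -0.2564·sin θ = -0.0643
  √(A²+B²)=0.3611;  θ1 = -0.7897+1.7498 ≈ 0.9601
rotate P by −φ2: (0.0713, 0.0907, -0.2564)
  A cos θ + B sin θ = C:  0.0687·cos θ + -0.2564·sin θ = 0.1521
  θ2 = atan2(B,A) + arccos(C/0.2654) = -0.3486
arm 3 (φ=240.0°): x'=0.0429, y'=-0.1071
  A cos θ + B sin θ = C:  0.0971·cos θ + -0.2564·sin θ = 0.1190
  θ3 = atan2(B,A) + arccos(C/0.2742) = -0.0869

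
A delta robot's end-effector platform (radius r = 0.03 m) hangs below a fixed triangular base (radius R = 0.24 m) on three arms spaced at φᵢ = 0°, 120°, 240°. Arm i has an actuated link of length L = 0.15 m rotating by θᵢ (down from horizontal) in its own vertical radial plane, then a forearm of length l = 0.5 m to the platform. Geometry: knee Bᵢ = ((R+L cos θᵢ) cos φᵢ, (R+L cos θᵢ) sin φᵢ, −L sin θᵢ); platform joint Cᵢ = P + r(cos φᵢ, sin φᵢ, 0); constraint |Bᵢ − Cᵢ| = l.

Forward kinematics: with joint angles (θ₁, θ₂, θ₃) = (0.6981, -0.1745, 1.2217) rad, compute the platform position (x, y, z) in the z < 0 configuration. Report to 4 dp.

(-0.0130, 0.1687, -0.4241)

φ1=0.0°: virtual centre (0.3249, 0.0000, -0.0964), radius l
O2 = (0.3577·cos120.0°, 0.3577·sin120.0°, 0.0260) = (-0.1789, 0.3098, 0.0260)
φ3=240.0°: virtual centre (-0.1307, -0.2263, -0.1410), radius l
|O₂|²−|O₁|² = 0.0138;  |O₃|²−|O₁|² = -0.0267
plane₁₂: -1.0075x+0.6196y+0.2449z = 0.0138
det = 1.0205;  x = 0.0101+0.0545z,  y = 0.0387+-0.3066z
sphere 1 gives Az²+Bz+C=0 with A=1.0970, B=0.1348, C=-0.1401;  B²−4AC=0.6329;  roots -0.4241, 0.3012;  negative root z = -0.4241
x = -0.0130, y = 0.1687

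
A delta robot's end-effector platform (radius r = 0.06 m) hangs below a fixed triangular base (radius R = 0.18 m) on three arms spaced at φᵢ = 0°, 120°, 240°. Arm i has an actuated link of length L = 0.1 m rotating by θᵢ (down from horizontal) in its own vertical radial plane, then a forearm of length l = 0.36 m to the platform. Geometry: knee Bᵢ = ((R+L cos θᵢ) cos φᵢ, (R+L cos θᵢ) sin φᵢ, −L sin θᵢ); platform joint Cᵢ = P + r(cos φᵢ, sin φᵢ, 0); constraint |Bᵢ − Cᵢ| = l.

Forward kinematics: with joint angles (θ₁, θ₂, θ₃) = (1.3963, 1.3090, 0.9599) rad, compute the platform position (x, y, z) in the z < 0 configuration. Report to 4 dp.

arm 1 at φ=0.0°: e+L cos θ1 = 0.1374;  centre 1 = (0.1374, 0.0000, -0.0985)
arm 2 at φ=120.0°: e+L cos θ2 = 0.1459;  centre 2 = (-0.0729, 0.1263, -0.0966)
centre 3 = (0.1774·cos240.0°, 0.1774·sin240.0°, -0.0819) = (-0.0887, -0.1536, -0.0819)
|centre ₂|²−|centre ₁|² = 0.0020;  |centre ₃|²−|centre ₁|² = 0.0096
plane₁₂: -0.4206x+0.2527y+0.0038z = 0.0020
Cramer: x(z) = -0.0125+0.0392z;  y(z) = -0.0128+0.0502z
into |P−centre ₁|² = l²: 1.0041z² + 0.1839z + -0.0973 = 0;  Δ = 0.4245;  z = -0.4160 or 0.2328 → z<0 root = -0.4160
x = -0.0288, y = -0.0337

(-0.0288, -0.0337, -0.4160)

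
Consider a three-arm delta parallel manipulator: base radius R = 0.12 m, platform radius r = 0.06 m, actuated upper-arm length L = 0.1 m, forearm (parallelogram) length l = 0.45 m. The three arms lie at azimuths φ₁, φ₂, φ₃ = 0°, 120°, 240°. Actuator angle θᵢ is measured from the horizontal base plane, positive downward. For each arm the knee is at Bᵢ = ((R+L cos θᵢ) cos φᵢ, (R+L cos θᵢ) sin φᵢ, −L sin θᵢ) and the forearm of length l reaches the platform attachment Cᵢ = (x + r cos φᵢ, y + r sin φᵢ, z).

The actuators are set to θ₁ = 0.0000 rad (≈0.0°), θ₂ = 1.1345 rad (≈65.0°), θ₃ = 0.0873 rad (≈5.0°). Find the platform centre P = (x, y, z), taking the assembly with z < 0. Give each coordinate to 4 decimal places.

φ1=0.0°: virtual centre (0.1600, 0.0000, 0.0000), radius l
φ2=120.0°: virtual centre (-0.0511, 0.0886, -0.0906), radius l
φ3=240.0°: virtual centre (-0.0798, -0.1382, -0.0087), radius l
subtract pairs → two planes through P
linear system: -0.4223x+0.1771y = -0.0069−-0.1813z; -0.4796x+-0.2765y = 0.0000−-0.0174z
Cramer: x(z) = 0.0095-0.2638z;  y(z) = -0.0164+0.3945z
quadratic in z: (1.2252)z²+(0.0665)z+(-0.1796)=0, √Δ=0.9405 → z ∈ {-0.4109, 0.3567}; z = -0.4109 (taking z<0)
x = 0.1179, y = -0.1785

(0.1179, -0.1785, -0.4109)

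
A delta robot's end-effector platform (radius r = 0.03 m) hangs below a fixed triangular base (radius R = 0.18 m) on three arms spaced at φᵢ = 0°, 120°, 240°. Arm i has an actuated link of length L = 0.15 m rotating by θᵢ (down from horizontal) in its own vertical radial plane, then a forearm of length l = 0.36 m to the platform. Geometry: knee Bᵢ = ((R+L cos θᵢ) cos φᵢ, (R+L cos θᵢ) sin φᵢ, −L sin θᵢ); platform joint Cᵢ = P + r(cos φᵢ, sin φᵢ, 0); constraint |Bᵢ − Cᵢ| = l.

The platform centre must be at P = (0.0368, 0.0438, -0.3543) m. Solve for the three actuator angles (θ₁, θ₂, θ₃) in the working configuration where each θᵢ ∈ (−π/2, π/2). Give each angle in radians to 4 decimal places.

arm 1 (φ=0.0°): x'=0.0368, y'=0.0438
  A=0.1132, B=-0.3543, C=(l²−L²−A²−y'²−z²)/(2L)=-0.1105
  γ=atan2(-0.3543,0.1132)=-1.2615;  ψ=arccos(-0.2972)=1.8725;  θ1=γ+ψ≈0.6110
arm 2 (φ=120.0°): x'=0.0195, y'=-0.0538
  A=0.1305, B=-0.3543, C=(l²−L²−A²−y'²−z²)/(2L)=-0.1278
  √(A²+B²)=0.3776;  θ2 = -1.2180+1.9161 ≈ 0.6982
φ3=240.0° → target in arm frame (-0.0563, 0.0100)
  e−x'=0.2063;  (l²−L²−(e−x')²−y'²−z²)/2L = -0.2037
  γ=atan2(-0.3543,0.2063)=-1.0434;  ψ=arccos(-0.4968)=2.0906;  θ3=γ+ψ≈1.0472

θ₁ = 0.6110, θ₂ = 0.6982, θ₃ = 1.0472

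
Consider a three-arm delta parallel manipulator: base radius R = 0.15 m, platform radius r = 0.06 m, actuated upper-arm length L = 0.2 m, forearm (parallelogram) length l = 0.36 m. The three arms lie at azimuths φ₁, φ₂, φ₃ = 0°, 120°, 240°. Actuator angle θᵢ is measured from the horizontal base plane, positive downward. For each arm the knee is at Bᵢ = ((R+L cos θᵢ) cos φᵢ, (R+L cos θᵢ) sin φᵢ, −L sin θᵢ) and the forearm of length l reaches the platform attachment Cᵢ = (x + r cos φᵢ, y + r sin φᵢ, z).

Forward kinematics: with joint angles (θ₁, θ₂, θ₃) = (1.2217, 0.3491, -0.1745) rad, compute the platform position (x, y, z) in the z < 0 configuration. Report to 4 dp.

φ1=0.0°: virtual centre (0.1584, 0.0000, -0.1879), radius l
φ2=120.0°: virtual centre (-0.1390, 0.2407, -0.0684), radius l
φ3=240.0°: virtual centre (-0.1435, -0.2485, 0.0347), radius l
|S₂|²−|S₁|² = 0.0215;  |S₃|²−|S₁|² = 0.0231
plane₁₂: -0.5948x+0.4814y+0.2391z = 0.0215
det = 0.5863;  x = -0.0372+0.5683z,  y = -0.0013+0.2056z
sphere 1 gives Az²+Bz+C=0 with A=1.3653, B=0.1529, C=-0.0560;  B²−4AC=0.3292;  roots -0.2661, 0.1541;  negative root z = -0.2661
x = -0.1885, y = -0.0560

(-0.1885, -0.0560, -0.2661)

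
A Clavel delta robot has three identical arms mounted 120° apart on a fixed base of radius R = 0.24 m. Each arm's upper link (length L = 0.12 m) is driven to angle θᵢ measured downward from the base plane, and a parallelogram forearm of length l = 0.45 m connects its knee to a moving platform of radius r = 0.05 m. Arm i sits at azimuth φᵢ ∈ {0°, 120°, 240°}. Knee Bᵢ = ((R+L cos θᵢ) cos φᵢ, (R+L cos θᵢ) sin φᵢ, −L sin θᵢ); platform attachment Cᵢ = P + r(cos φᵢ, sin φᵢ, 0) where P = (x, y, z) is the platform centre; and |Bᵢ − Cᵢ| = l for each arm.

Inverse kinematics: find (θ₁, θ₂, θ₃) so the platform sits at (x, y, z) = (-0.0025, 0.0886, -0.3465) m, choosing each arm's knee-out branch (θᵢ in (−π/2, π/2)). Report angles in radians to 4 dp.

θ₁ = 0.2615, θ₂ = -0.3492, θ₃ = 0.6977

rotate P by −φ1: (-0.0025, 0.0886, -0.3465)
  A cos θ + B sin θ = C:  0.1925·cos θ + -0.3465·sin θ = 0.0964
  √(A²+B²)=0.3964;  θ1 = -1.0637+1.3252 ≈ 0.2615
φ2=120.0° → target in arm frame (0.0780, -0.0421)
  A=0.1120, B=-0.3465, C=(l²−L²−A²−y'²−z²)/(2L)=0.2238
  θ2 = atan2(B,A) + arccos(C/0.3642) = -0.3492
arm 3 (φ=240.0°): x'=-0.0755, y'=-0.0465
  A=0.2655, B=-0.3465, C=(l²−L²−A²−y'²−z²)/(2L)=-0.0192
  γ=atan2(-0.3465,0.2655)=-0.9170;  ψ=arccos(-0.0439)=1.6147;  θ3=γ+ψ≈0.6977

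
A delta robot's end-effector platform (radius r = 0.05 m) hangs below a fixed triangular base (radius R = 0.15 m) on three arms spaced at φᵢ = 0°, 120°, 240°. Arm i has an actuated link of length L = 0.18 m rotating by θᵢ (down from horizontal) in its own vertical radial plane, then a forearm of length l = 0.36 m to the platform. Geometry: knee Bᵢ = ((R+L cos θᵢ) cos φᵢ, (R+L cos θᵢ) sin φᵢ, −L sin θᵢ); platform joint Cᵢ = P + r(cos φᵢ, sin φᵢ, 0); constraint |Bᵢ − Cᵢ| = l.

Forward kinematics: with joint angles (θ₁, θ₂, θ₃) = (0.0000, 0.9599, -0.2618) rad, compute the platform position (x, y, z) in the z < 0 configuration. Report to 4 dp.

(0.0514, -0.1355, -0.2429)

S1 = (0.2800·cos0.0°, 0.2800·sin0.0°, 0.0000) = (0.2800, 0.0000, 0.0000)
arm 2 at φ=120.0°: (R−r)+L cos θ2 = 0.2032;  S2 = (-0.1016, 0.1760, -0.1474)
φ3=240.0°: virtual centre (-0.1369, -0.2372, 0.0466), radius l
|S₂|²−|S₁|² = -0.0154;  |S₃|²−|S₁|² = -0.0012
plane₁₂: -0.7632x+0.3520y+-0.2949z = -0.0154
Cramer: x(z) = 0.0118-0.1633z;  y(z) = -0.0181+0.4835z
into |P−S₁|² = l²: 1.2605z² + 0.0701z + -0.0573 = 0;  Δ = 0.2939;  z = -0.2429 or 0.1872 → z<0 root = -0.2429
x = 0.0514, y = -0.1355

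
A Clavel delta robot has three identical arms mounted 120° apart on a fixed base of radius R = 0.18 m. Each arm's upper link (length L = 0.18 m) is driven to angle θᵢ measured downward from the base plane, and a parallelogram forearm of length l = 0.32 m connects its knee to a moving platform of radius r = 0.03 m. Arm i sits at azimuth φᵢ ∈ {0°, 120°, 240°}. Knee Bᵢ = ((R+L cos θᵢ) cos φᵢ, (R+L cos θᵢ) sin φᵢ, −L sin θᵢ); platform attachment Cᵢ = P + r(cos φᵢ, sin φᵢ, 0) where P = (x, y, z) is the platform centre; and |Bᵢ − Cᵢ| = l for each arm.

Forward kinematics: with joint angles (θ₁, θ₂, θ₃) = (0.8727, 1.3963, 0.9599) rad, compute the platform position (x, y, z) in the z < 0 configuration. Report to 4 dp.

φ1=0.0°: virtual centre (0.2657, 0.0000, -0.1379), radius l
φ2=120.0°: virtual centre (-0.0906, 0.1570, -0.1773), radius l
φ3=240.0°: virtual centre (-0.1266, -0.2193, -0.1474), radius l
eliminate P² terms by subtracting sphere 1 from 2 and 3
[-0.7126 0.3139 -0.0787]·P = -0.0253;  [-0.7846 -0.4386 -0.0191]·P = -0.0037
det = 0.5589;  x = 0.0220+-0.0725z,  y = -0.0308+0.0862z
quadratic in z: (1.0127)z²+(0.3058)z+(-0.0230)=0, √Δ=0.4323 → z ∈ {-0.3644, 0.0624}; z = -0.3644 (taking z<0)
x = 0.0484, y = -0.0622

(0.0484, -0.0622, -0.3644)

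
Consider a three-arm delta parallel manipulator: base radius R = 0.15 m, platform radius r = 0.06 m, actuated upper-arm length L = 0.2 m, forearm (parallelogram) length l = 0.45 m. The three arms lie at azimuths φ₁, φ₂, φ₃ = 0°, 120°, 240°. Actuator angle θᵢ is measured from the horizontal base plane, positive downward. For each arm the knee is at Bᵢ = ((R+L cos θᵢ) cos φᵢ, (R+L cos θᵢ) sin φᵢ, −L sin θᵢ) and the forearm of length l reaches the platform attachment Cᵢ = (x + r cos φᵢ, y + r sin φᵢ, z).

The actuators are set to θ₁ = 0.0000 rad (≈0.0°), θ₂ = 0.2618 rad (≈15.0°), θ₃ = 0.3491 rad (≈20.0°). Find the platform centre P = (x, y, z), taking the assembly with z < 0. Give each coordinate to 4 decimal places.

(0.0557, 0.0144, -0.3839)

arm 1 at φ=0.0°: e+L cos θ1 = 0.2900;  centre 1 = (0.2900, 0.0000, 0.0000)
centre 2 = (0.2832·cos120.0°, 0.2832·sin120.0°, -0.0518) = (-0.1416, 0.2452, -0.0518)
centre 3 = (0.2779·cos240.0°, 0.2779·sin240.0°, -0.0684) = (-0.1390, -0.2407, -0.0684)
subtract pairs → two planes through P
[-0.8632 0.4905 -0.1035]·P = -0.0012;  [-0.8579 -0.4814 -0.1368]·P = -0.0022
det = 0.8363;  x = 0.0020+-0.1398z,  y = 0.0010+-0.0350z
into |P−centre ₁|² = l²: 1.0208z² + 0.0805z + -0.1195 = 0;  Δ = 0.4946;  z = -0.3839 or 0.3051 → z<0 root = -0.3839
x = 0.0557, y = 0.0144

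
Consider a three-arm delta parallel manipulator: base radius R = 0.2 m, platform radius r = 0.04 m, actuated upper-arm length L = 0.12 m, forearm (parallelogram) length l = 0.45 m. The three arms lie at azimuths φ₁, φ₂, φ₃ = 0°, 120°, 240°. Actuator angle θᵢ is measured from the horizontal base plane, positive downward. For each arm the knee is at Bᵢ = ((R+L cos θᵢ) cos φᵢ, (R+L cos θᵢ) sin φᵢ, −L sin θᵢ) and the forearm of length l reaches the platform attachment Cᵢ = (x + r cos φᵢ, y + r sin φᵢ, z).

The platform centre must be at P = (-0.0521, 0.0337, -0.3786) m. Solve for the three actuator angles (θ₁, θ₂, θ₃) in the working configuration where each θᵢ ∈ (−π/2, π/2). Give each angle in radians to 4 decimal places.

rotate P by −φ1: (-0.0521, 0.0337, -0.3786)
  e−x'=0.2121;  (l²−L²−(e−x')²−y'²−z²)/2L = -0.0057
  θ1 = atan2(B,A) + arccos(C/0.4340) = 0.5237
rotate P by −φ2: (0.0552, 0.0283, -0.3786)
  e−x'=0.1048;  (l²−L²−(e−x')²−y'²−z²)/2L = 0.1374
  θ2 = atan2(B,A) + arccos(C/0.3928) = -0.0875
arm 3 (φ=240.0°): x'=-0.0031, y'=-0.0620
  e−x'=0.1631;  (l²−L²−(e−x')²−y'²−z²)/2L = 0.0596
  γ=atan2(-0.3786,0.1631)=-1.1639;  ψ=arccos(0.1446)=1.4257;  θ3=γ+ψ≈0.2617

θ₁ = 0.5237, θ₂ = -0.0875, θ₃ = 0.2617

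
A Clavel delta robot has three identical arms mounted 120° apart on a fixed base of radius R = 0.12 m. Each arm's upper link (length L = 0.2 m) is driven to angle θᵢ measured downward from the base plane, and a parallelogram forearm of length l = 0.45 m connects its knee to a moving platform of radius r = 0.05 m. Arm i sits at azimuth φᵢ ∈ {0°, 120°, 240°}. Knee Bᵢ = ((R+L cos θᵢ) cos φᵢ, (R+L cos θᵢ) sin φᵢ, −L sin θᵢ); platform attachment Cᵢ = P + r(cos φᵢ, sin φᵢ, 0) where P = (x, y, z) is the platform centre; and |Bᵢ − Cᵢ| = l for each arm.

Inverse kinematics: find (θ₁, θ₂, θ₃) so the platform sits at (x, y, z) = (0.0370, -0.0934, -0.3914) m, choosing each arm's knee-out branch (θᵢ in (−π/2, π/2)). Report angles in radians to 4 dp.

arm 1 (φ=0.0°): x'=0.0370, y'=-0.0934
  e−x'=0.0330;  (l²−L²−(e−x')²−y'²−z²)/2L = -0.0013
  γ=atan2(-0.3914,0.0330)=-1.4867;  ψ=arccos(-0.0032)=1.5740;  θ1=γ+ψ≈0.0873
φ2=120.0° → target in arm frame (-0.0994, 0.0147)
  A cos θ + B sin θ = C:  0.1694·cos θ + -0.3914·sin θ = -0.0490
  θ2 = atan2(B,A) + arccos(C/0.4265) = 0.5236
φ3=240.0° → target in arm frame (0.0624, 0.0787)
  A=0.0076, B=-0.3914, C=(l²−L²−A²−y'²−z²)/(2L)=0.0076
  γ=atan2(-0.3914,0.0076)=-1.5513;  ψ=arccos(0.0195)=1.5513;  θ3=γ+ψ≈0.0000

θ₁ = 0.0873, θ₂ = 0.5236, θ₃ = 0.0000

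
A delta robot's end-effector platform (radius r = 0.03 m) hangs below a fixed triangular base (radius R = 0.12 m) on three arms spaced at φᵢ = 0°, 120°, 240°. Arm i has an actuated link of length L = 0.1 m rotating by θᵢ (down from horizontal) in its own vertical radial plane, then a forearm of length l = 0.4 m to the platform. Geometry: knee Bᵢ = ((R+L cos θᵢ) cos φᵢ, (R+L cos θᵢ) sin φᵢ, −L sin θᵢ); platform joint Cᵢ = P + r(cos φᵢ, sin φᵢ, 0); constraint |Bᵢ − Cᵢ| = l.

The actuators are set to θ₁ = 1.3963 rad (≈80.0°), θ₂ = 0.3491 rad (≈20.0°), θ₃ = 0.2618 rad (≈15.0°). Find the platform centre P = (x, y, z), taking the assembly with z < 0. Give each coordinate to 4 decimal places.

(-0.1679, -0.0101, -0.3885)

φ1=0.0°: virtual centre (0.1074, 0.0000, -0.0985), radius l
φ2=120.0°: virtual centre (-0.0920, 0.1593, -0.0342), radius l
arm 3 at φ=240.0°: (R−r)+L cos θ3 = 0.1866;  centre 3 = (-0.0933, -0.1616, -0.0259)
subtract pairs → two planes through P
plane₁₂: -0.3987x+0.3186y+0.1286z = 0.0138
det = 0.2567;  x = -0.0351+0.3420z,  y = -0.0006+0.0245z
sphere 1 gives Az²+Bz+C=0 with A=1.1176, B=0.0995, C=-0.1300;  B²−4AC=0.5911;  roots -0.3885, 0.2995;  negative root z = -0.3885
x = -0.1679, y = -0.0101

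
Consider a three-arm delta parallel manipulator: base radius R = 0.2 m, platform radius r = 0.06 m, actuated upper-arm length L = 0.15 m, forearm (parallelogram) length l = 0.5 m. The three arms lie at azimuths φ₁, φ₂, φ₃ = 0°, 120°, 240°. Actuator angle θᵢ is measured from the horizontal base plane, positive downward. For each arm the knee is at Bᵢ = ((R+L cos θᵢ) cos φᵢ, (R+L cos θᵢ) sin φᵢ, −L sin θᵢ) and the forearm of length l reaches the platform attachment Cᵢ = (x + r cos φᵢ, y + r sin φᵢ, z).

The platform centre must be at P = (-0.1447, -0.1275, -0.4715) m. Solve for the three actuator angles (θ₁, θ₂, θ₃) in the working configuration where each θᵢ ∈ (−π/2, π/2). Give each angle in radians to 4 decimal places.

φ1=0.0° → target in arm frame (-0.1447, -0.1275)
  e−x'=0.2847;  (l²−L²−(e−x')²−y'²−z²)/2L = -0.3071
  √(A²+B²)=0.5508;  θ1 = -1.0276+2.1622 ≈ 1.1346
φ2=120.0° → target in arm frame (-0.0381, 0.1891)
  A=0.1781, B=-0.4715, C=(l²−L²−A²−y'²−z²)/(2L)=-0.2076
  θ2 = atan2(B,A) + arccos(C/0.5040) = 0.7855
φ3=240.0° → target in arm frame (0.1828, -0.0616)
  e−x'=-0.0428;  (l²−L²−(e−x')²−y'²−z²)/2L = -0.0014
  √(A²+B²)=0.4734;  θ3 = -1.6613+1.5738 ≈ -0.0874

θ₁ = 1.1346, θ₂ = 0.7855, θ₃ = -0.0874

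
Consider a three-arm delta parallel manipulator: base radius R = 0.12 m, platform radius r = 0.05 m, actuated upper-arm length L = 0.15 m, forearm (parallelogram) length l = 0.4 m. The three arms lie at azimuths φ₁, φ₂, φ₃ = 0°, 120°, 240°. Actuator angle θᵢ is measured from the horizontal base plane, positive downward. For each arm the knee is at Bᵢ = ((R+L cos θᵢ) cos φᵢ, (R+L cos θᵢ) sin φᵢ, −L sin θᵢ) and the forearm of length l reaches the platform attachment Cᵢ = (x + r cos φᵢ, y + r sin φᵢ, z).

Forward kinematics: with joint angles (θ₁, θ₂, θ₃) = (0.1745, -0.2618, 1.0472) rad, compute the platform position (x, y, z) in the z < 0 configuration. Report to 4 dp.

(0.0491, 0.1993, -0.3291)

centre 1 = (0.2177·cos0.0°, 0.2177·sin0.0°, -0.0260) = (0.2177, 0.0000, -0.0260)
arm 2 at φ=120.0°: ρ2 = 0.2149;  centre 2 = (-0.1074, 0.1861, 0.0388)
centre 3 = (0.1450·cos240.0°, 0.1450·sin240.0°, -0.1299) = (-0.0725, -0.1256, -0.1299)
eliminate P² terms by subtracting sphere 1 from 2 and 3
plane₁₂: -0.6503x+0.3722y+0.1297z = -0.0004
det = 0.3794;  x = 0.0103+-0.1179z,  y = 0.0168+-0.5546z
sphere 1 gives Az²+Bz+C=0 with A=1.3215, B=0.0823, C=-0.1160;  B²−4AC=0.6199;  roots -0.3291, 0.2668;  negative root z = -0.3291
x = 0.0491, y = 0.1993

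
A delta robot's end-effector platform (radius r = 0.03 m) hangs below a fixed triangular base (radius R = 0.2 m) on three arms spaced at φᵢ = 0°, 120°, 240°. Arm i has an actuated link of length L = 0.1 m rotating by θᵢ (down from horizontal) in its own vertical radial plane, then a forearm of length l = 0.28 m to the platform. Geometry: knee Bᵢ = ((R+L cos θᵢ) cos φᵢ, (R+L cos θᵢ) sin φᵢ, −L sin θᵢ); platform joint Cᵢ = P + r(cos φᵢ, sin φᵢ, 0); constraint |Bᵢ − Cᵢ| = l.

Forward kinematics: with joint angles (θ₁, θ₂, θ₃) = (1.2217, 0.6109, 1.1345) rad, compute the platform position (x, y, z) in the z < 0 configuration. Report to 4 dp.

(-0.0282, 0.0357, -0.2460)

φ1=0.0°: virtual centre (0.2042, 0.0000, -0.0940), radius l
O2 = (0.2519·cos120.0°, 0.2519·sin120.0°, -0.0574) = (-0.1260, 0.2182, -0.0574)
φ3=240.0°: virtual centre (-0.1061, -0.1838, -0.0906), radius l
|O₂|²−|O₁|² = 0.0162;  |O₃|²−|O₁|² = 0.0027
[-0.6603 0.4363 0.0732]·P = 0.0162;  [-0.6207 -0.3676 0.0067]·P = 0.0027
det = 0.5136;  x = -0.0139+0.0581z,  y = 0.0161+-0.0799z
into |P−O₁|² = l²: 1.0098z² + 0.1600z + -0.0217 = 0;  Δ = 0.1134;  z = -0.2460 or 0.0875 → z<0 root = -0.2460
x = -0.0282, y = 0.0357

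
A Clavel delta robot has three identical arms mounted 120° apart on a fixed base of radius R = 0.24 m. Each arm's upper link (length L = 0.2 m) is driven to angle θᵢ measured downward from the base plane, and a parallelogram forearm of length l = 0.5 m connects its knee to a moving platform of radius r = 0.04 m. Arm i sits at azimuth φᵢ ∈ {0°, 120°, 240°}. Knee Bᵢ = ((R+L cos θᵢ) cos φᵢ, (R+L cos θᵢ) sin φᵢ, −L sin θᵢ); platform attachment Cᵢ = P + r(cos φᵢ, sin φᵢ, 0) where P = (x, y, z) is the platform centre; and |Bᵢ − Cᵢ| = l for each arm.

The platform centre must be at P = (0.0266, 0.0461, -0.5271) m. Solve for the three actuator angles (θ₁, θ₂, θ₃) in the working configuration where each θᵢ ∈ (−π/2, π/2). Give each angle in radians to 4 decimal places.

θ₁ = 0.7853, θ₂ = 0.7852, θ₃ = 1.0472

arm 1 (φ=0.0°): x'=0.0266, y'=0.0461
  A=0.1734, B=-0.5271, C=(l²−L²−A²−y'²−z²)/(2L)=-0.2501
  γ=atan2(-0.5271,0.1734)=-1.2530;  ψ=arccos(-0.4507)=2.0383;  θ1=γ+ψ≈0.7853
φ2=120.0° → target in arm frame (0.0266, -0.0461)
  A=0.1734, B=-0.5271, C=(l²−L²−A²−y'²−z²)/(2L)=-0.2500
  θ2 = atan2(B,A) + arccos(C/0.5549) = 0.7852
rotate P by −φ3: (-0.0532, 0.0000, -0.5271)
  A cos θ + B sin θ = C:  0.2532·cos θ + -0.5271·sin θ = -0.3299
  θ3 = atan2(B,A) + arccos(C/0.5848) = 1.0472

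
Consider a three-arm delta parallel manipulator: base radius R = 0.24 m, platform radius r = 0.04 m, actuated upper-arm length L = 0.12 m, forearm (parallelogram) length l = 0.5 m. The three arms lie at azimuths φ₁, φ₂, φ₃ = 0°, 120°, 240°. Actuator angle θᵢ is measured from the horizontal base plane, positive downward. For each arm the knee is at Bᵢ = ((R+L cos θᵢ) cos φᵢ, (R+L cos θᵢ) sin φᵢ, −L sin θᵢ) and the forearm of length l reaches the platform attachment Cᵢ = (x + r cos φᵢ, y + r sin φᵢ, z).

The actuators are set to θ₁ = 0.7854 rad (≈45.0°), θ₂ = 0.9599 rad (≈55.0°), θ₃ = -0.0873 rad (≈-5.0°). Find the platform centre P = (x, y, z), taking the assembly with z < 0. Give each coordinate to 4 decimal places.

S1 = (0.2849·cos0.0°, 0.2849·sin0.0°, -0.0849) = (0.2849, 0.0000, -0.0849)
arm 2 at φ=120.0°: ρ2 = 0.2688;  S2 = (-0.1344, 0.2328, -0.0983)
S3 = (0.3195·cos240.0°, 0.3195·sin240.0°, 0.0105) = (-0.1598, -0.2767, 0.0105)
|S₂|²−|S₁|² = -0.0064;  |S₃|²−|S₁|² = 0.0139
[-0.8385 0.4656 -0.0269]·P = -0.0064;  [-0.8892 -0.5535 0.1906]·P = 0.0139
det = 0.8782;  x = -0.0033+0.0841z,  y = -0.0197+0.2093z
quadratic in z: (1.0509)z²+(0.1130)z+(-0.1594)=0, √Δ=0.8262 → z ∈ {-0.4469, 0.3394}; z = -0.4469 (taking z<0)
x = -0.0409, y = -0.1132

(-0.0409, -0.1132, -0.4469)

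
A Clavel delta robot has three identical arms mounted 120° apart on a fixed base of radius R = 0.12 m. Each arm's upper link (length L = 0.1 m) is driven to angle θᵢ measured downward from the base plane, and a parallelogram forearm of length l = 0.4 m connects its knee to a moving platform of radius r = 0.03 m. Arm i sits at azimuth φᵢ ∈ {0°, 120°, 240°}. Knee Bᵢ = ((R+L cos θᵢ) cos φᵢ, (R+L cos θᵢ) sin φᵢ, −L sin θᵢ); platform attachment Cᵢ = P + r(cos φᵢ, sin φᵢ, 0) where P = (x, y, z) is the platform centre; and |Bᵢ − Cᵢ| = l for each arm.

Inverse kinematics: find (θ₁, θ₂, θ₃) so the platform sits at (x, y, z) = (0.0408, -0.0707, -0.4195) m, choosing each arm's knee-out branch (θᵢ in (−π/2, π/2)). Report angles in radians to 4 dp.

φ1=0.0° → target in arm frame (0.0408, -0.0707)
  A cos θ + B sin θ = C:  0.0492·cos θ + -0.4195·sin θ = -0.1670
  γ=atan2(-0.4195,0.0492)=-1.4540;  ψ=arccos(-0.3954)=1.9773;  θ1=γ+ψ≈0.5232
arm 2 (φ=120.0°): x'=-0.0816, y'=0.0000
  e−x'=0.1716;  (l²−L²−(e−x')²−y'²−z²)/2L = -0.2772
  γ=atan2(-0.4195,0.1716)=-1.1824;  ψ=arccos(-0.6115)=2.2288;  θ2=γ+ψ≈1.0464
rotate P by −φ3: (0.0408, 0.0707, -0.4195)
  e−x'=0.0492;  (l²−L²−(e−x')²−y'²−z²)/2L = -0.1670
  √(A²+B²)=0.4224;  θ3 = -1.4541+1.9772 ≈ 0.5231

θ₁ = 0.5232, θ₂ = 1.0464, θ₃ = 0.5231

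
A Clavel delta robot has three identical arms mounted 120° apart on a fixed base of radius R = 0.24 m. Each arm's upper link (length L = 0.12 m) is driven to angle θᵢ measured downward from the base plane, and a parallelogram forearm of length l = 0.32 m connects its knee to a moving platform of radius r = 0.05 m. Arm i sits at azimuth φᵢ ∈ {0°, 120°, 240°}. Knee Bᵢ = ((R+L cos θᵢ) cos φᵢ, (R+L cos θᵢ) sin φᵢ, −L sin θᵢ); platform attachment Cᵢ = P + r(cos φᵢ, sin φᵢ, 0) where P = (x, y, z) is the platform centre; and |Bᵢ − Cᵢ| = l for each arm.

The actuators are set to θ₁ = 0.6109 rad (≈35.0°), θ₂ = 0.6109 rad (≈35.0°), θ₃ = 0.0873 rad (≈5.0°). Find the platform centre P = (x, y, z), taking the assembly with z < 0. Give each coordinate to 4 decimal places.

(-0.0152, -0.0263, -0.1669)

φ1=0.0°: virtual centre (0.2883, 0.0000, -0.0688), radius l
φ2=120.0°: virtual centre (-0.1441, 0.2497, -0.0688), radius l
arm 3 at φ=240.0°: e+L cos θ3 = 0.3095;  centre 3 = (-0.1548, -0.2681, -0.0105)
|centre ₂|²−|centre ₁|² = 0.0000;  |centre ₃|²−|centre ₁|² = 0.0081
[-0.8649 0.4993 0.0000]·P = 0.0000;  [-0.8861 -0.5361 0.1167]·P = 0.0081
Cramer: x(z) = -0.0044+0.0643z;  y(z) = -0.0077+0.1114z
sphere 1 gives Az²+Bz+C=0 with A=1.0166, B=0.0983, C=-0.0119;  B²−4AC=0.0581;  roots -0.1669, 0.0702;  negative root z = -0.1669
x = -0.0152, y = -0.0263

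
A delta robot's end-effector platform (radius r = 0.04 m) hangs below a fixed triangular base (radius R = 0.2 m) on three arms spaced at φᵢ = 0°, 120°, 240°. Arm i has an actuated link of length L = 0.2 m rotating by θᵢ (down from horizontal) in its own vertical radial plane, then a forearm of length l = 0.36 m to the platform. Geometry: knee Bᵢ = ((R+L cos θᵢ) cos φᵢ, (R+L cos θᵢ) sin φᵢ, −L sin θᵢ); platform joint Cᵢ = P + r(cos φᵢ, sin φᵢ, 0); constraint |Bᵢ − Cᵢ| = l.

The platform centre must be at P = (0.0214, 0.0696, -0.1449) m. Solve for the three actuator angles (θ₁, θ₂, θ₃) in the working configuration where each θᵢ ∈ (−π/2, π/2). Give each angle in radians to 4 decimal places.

θ₁ = 0.1743, θ₂ = -0.1746, θ₃ = 0.8726

φ1=0.0° → target in arm frame (0.0214, 0.0696)
  A cos θ + B sin θ = C:  0.1386·cos θ + -0.1449·sin θ = 0.1114
  γ=atan2(-0.1449,0.1386)=-0.8076;  ψ=arccos(0.5554)=0.9819;  θ1=γ+ψ≈0.1743
arm 2 (φ=120.0°): x'=0.0496, y'=-0.0533
  e−x'=0.1104;  (l²−L²−(e−x')²−y'²−z²)/2L = 0.1339
  γ=atan2(-0.1449,0.1104)=-0.9196;  ψ=arccos(0.7351)=0.7450;  θ2=γ+ψ≈-0.1746
φ3=240.0° → target in arm frame (-0.0710, -0.0163)
  e−x'=0.2310;  (l²−L²−(e−x')²−y'²−z²)/2L = 0.0375
  γ=atan2(-0.1449,0.2310)=-0.5603;  ψ=arccos(0.1374)=1.4329;  θ3=γ+ψ≈0.8726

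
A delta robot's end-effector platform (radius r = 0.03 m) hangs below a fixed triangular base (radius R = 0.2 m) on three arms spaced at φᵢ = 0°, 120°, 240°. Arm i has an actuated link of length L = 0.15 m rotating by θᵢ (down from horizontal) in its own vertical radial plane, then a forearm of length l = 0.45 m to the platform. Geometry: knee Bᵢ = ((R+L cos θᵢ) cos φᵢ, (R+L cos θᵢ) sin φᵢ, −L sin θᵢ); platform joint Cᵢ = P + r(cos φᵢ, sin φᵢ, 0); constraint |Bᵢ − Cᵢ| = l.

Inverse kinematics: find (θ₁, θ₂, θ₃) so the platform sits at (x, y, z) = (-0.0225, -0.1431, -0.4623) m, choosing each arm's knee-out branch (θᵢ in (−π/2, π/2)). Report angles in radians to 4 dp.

θ₁ = 1.0474, θ₂ = 1.3968, θ₃ = 0.3493

arm 1 (φ=0.0°): x'=-0.0225, y'=-0.1431
  A cos θ + B sin θ = C:  0.1925·cos θ + -0.4623·sin θ = -0.3042
  √(A²+B²)=0.5008;  θ1 = -1.1762+2.2236 ≈ 1.0474
φ2=120.0° → target in arm frame (-0.1127, 0.0910)
  A=0.2827, B=-0.4623, C=(l²−L²−A²−y'²−z²)/(2L)=-0.4064
  √(A²+B²)=0.5419;  θ2 = -1.0220+2.4188 ≈ 1.3968
rotate P by −φ3: (0.1352, 0.0521, -0.4623)
  A=0.0348, B=-0.4623, C=(l²−L²−A²−y'²−z²)/(2L)=-0.1255
  θ3 = atan2(B,A) + arccos(C/0.4636) = 0.3493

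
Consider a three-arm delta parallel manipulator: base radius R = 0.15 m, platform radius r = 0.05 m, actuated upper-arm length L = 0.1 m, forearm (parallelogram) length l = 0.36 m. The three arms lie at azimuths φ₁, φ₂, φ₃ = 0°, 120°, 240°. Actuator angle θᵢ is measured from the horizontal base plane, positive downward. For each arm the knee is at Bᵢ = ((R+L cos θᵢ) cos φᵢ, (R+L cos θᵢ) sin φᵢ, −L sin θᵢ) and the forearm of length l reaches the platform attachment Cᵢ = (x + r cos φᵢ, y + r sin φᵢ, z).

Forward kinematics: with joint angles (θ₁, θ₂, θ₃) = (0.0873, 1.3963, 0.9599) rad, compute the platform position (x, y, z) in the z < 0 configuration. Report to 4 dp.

S1 = (0.1996·cos0.0°, 0.1996·sin0.0°, -0.0087) = (0.1996, 0.0000, -0.0087)
φ2=120.0°: virtual centre (-0.0587, 0.1016, -0.0985), radius l
arm 3 at φ=240.0°: e+L cos θ3 = 0.1574;  S3 = (-0.0787, -0.1363, -0.0819)
|S₂|²−|S₁|² = -0.0165;  |S₃|²−|S₁|² = -0.0085
plane₁₂: -0.5166x+0.2033y+-0.1795z = -0.0165
Cramer: x(z) = 0.0244-0.3099z;  y(z) = -0.0189+0.0957z
quadratic in z: (1.1052)z²+(0.1224)z+(-0.0985)=0, √Δ=0.6710 → z ∈ {-0.3590, 0.2482}; z = -0.3590 (taking z<0)
x = 0.1357, y = -0.0532

(0.1357, -0.0532, -0.3590)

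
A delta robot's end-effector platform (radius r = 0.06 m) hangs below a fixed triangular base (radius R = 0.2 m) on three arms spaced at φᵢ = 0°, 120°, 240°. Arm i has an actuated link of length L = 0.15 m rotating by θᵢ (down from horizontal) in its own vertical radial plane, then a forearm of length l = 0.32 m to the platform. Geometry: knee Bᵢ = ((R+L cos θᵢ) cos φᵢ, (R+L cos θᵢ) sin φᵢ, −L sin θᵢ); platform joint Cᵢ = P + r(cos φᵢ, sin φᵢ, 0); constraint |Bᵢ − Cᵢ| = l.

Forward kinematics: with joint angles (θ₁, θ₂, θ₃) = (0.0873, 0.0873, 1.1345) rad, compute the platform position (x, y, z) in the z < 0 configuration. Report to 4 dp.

(0.0541, 0.0937, -0.2086)

O1 = (0.2894·cos0.0°, 0.2894·sin0.0°, -0.0131) = (0.2894, 0.0000, -0.0131)
arm 2 at φ=120.0°: (R−r)+L cos θ2 = 0.2894;  O2 = (-0.1447, 0.2507, -0.0131)
O3 = (0.2034·cos240.0°, 0.2034·sin240.0°, -0.1359) = (-0.1017, -0.1761, -0.1359)
|O₂|²−|O₁|² = 0.0000;  |O₃|²−|O₁|² = -0.0241
linear system: -0.8683x+0.5013y = 0.0000−0.0000z; -0.7822x+-0.3523y = -0.0241−-0.2457z
det = 0.6980;  x = 0.0173+-0.1765z,  y = 0.0300+-0.3057z
quadratic in z: (1.1246)z²+(0.1039)z+(-0.0273)=0, √Δ=0.3654 → z ∈ {-0.2086, 0.1163}; z = -0.2086 (taking z<0)
x = 0.0541, y = 0.0937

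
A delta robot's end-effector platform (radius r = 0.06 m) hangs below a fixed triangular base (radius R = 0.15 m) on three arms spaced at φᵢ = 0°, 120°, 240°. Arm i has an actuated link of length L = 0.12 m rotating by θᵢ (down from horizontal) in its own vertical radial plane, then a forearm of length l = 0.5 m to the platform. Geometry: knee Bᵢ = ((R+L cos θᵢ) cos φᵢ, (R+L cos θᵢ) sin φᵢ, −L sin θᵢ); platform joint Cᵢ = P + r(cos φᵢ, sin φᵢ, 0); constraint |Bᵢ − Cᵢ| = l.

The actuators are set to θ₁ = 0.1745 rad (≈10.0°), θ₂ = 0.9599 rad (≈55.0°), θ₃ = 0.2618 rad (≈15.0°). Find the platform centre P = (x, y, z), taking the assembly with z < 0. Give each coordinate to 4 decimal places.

(0.0880, -0.1243, -0.4900)

arm 1 at φ=0.0°: e+L cos θ1 = 0.2082;  S1 = (0.2082, 0.0000, -0.0208)
S2 = (0.1588·cos120.0°, 0.1588·sin120.0°, -0.0983) = (-0.0794, 0.1376, -0.0983)
S3 = (0.2059·cos240.0°, 0.2059·sin240.0°, -0.0311) = (-0.1030, -0.1783, -0.0311)
|S₂|²−|S₁|² = -0.0089;  |S₃|²−|S₁|² = -0.0004
linear system: -0.5752x+0.2751y = -0.0089−-0.1549z; -0.6223x+-0.3566y = -0.0004−-0.0204z
Cramer: x(z) = 0.0087-0.1618z;  y(z) = -0.0141+0.2249z
into |P−S₁|² = l²: 1.0768z² + 0.0999z + -0.2096 = 0;  Δ = 0.9127;  z = -0.4900 or 0.3972 → z<0 root = -0.4900
x = 0.0880, y = -0.1243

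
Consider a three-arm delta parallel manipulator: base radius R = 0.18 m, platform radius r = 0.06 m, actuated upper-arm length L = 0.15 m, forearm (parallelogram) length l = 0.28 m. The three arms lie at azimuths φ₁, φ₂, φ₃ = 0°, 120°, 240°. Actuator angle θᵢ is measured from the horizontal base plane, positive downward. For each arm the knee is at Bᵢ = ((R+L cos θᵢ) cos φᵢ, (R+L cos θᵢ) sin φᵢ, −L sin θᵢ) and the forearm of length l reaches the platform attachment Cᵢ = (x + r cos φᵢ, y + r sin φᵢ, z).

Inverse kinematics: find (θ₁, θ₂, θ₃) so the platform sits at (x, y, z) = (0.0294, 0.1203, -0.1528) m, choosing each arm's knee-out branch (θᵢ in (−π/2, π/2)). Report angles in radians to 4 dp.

θ₁ = 0.3489, θ₂ = -0.3493, θ₃ = 1.3088

φ1=0.0° → target in arm frame (0.0294, 0.1203)
  A=0.0906, B=-0.1528, C=(l²−L²−A²−y'²−z²)/(2L)=0.0329
  √(A²+B²)=0.1776;  θ1 = -1.0356+1.3845 ≈ 0.3489
arm 2 (φ=120.0°): x'=0.0895, y'=-0.0856
  e−x'=0.0305;  (l²−L²−(e−x')²−y'²−z²)/2L = 0.0810
  θ2 = atan2(B,A) + arccos(C/0.1558) = -0.3493
rotate P by −φ3: (-0.1189, -0.0347, -0.1528)
  A=0.2389, B=-0.1528, C=(l²−L²−A²−y'²−z²)/(2L)=-0.0857
  γ=atan2(-0.1528,0.2389)=-0.5691;  ψ=arccos(-0.3023)=1.8779;  θ3=γ+ψ≈1.3088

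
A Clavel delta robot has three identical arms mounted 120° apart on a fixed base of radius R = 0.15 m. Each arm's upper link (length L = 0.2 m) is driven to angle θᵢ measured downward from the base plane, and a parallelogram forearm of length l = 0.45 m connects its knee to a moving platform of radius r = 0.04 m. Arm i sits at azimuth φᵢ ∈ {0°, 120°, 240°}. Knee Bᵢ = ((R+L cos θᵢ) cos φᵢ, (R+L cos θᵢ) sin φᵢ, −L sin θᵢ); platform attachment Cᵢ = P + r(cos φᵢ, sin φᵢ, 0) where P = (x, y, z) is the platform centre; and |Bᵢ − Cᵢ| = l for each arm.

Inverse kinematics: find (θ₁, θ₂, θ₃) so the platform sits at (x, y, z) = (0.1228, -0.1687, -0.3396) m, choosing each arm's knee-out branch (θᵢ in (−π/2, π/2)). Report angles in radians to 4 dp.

θ₁ = -0.1745, θ₂ = 1.0471, θ₃ = -0.0003

φ1=0.0° → target in arm frame (0.1228, -0.1687)
  A cos θ + B sin θ = C:  -0.0128·cos θ + -0.3396·sin θ = 0.0464
  √(A²+B²)=0.3398;  θ1 = -1.6085+1.4339 ≈ -0.1745
arm 2 (φ=120.0°): x'=-0.2075, y'=-0.0220
  A cos θ + B sin θ = C:  0.3175·cos θ + -0.3396·sin θ = -0.1353
  √(A²+B²)=0.4649;  θ2 = -0.8190+1.8661 ≈ 1.0471
φ3=240.0° → target in arm frame (0.0847, 0.1907)
  A=0.0253, B=-0.3396, C=(l²−L²−A²−y'²−z²)/(2L)=0.0254
  γ=atan2(-0.3396,0.0253)=-1.4964;  ψ=arccos(0.0746)=1.4961;  θ3=γ+ψ≈-0.0003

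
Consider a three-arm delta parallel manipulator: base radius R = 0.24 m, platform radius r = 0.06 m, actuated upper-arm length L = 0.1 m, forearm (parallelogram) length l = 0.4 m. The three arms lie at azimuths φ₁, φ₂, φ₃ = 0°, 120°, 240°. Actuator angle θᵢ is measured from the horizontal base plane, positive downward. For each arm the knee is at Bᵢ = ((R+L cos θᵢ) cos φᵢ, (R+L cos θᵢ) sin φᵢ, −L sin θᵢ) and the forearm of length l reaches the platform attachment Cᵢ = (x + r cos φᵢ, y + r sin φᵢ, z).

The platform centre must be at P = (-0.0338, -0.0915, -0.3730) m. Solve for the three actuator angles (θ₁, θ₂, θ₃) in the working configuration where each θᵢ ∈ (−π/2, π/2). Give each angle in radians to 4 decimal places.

rotate P by −φ1: (-0.0338, -0.0915, -0.3730)
  A=0.2138, B=-0.3730, C=(l²−L²−A²−y'²−z²)/(2L)=-0.2161
  √(A²+B²)=0.4299;  θ1 = -1.0503+2.0973 ≈ 1.0470
φ2=120.0° → target in arm frame (-0.0623, 0.0750)
  e−x'=0.2423;  (l²−L²−(e−x')²−y'²−z²)/2L = -0.2674
  θ2 = atan2(B,A) + arccos(C/0.4448) = 1.2212
φ3=240.0° → target in arm frame (0.0961, 0.0165)
  A=0.0839, B=-0.3730, C=(l²−L²−A²−y'²−z²)/(2L)=0.0178
  γ=atan2(-0.3730,0.0839)=-1.3497;  ψ=arccos(0.0467)=1.5241;  θ3=γ+ψ≈0.1745

θ₁ = 1.0470, θ₂ = 1.2212, θ₃ = 0.1745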